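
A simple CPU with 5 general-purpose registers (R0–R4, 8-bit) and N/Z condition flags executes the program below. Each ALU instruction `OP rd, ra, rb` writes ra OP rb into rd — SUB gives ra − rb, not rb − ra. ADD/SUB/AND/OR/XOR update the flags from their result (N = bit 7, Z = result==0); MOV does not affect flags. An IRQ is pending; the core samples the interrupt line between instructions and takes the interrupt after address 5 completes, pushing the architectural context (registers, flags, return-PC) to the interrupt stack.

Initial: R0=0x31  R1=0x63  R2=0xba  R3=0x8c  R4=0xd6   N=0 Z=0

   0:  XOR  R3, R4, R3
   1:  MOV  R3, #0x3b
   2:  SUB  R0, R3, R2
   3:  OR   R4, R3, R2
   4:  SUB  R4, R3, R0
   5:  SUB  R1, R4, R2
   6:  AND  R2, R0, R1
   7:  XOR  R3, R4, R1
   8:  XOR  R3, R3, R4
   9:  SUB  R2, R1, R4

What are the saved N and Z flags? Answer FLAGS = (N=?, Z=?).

after  0: R0=0x31 R1=0x63 R2=0xba R3=0x5a R4=0xd6  N=0 Z=0
after  1: R0=0x31 R1=0x63 R2=0xba R3=0x3b R4=0xd6  N=0 Z=0
after  2: R0=0x81 R1=0x63 R2=0xba R3=0x3b R4=0xd6  N=1 Z=0
after  3: R0=0x81 R1=0x63 R2=0xba R3=0x3b R4=0xbb  N=1 Z=0
after  4: R0=0x81 R1=0x63 R2=0xba R3=0x3b R4=0xba  N=1 Z=0
after  5: R0=0x81 R1=0x00 R2=0xba R3=0x3b R4=0xba  N=0 Z=1
-- IRQ taken; context saved, return-PC = 6 --

FLAGS = (N=0, Z=1)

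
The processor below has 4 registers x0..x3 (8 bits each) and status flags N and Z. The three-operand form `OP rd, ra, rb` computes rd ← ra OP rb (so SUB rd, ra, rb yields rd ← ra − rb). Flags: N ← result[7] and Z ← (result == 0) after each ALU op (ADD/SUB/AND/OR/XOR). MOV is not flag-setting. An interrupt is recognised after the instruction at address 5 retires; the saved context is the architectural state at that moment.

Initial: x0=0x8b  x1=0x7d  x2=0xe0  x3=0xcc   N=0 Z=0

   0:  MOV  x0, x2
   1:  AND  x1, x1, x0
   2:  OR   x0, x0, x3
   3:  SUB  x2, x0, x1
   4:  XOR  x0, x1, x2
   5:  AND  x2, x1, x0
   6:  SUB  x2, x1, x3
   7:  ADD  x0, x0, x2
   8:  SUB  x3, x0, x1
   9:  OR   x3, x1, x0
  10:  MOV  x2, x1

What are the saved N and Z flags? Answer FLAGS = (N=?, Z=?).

FLAGS = (N=0, Z=0)

after  0: x0=0xe0 x1=0x7d x2=0xe0 x3=0xcc  N=0 Z=0
after  1: x0=0xe0 x1=0x60 x2=0xe0 x3=0xcc  N=0 Z=0
after  2: x0=0xec x1=0x60 x2=0xe0 x3=0xcc  N=1 Z=0
after  3: x0=0xec x1=0x60 x2=0x8c x3=0xcc  N=1 Z=0
after  4: x0=0xec x1=0x60 x2=0x8c x3=0xcc  N=1 Z=0
after  5: x0=0xec x1=0x60 x2=0x60 x3=0xcc  N=0 Z=0
-- IRQ taken; context saved, return-PC = 6 --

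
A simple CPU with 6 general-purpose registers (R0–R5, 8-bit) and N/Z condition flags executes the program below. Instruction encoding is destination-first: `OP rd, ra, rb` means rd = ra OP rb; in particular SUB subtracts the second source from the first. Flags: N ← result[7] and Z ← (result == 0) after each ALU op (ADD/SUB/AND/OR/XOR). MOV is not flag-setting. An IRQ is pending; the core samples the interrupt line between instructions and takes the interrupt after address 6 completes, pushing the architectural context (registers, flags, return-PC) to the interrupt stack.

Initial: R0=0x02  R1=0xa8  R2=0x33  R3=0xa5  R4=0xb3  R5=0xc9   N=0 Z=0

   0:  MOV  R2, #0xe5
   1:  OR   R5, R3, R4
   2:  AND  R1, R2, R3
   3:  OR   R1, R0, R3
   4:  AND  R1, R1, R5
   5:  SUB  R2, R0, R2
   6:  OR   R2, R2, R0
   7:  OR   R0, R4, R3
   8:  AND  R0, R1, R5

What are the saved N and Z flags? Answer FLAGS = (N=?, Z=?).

after  0: R0=0x02 R1=0xa8 R2=0xe5 R3=0xa5 R4=0xb3 R5=0xc9  N=0 Z=0
after  1: R0=0x02 R1=0xa8 R2=0xe5 R3=0xa5 R4=0xb3 R5=0xb7  N=1 Z=0
after  2: R0=0x02 R1=0xa5 R2=0xe5 R3=0xa5 R4=0xb3 R5=0xb7  N=1 Z=0
after  3: R0=0x02 R1=0xa7 R2=0xe5 R3=0xa5 R4=0xb3 R5=0xb7  N=1 Z=0
after  4: R0=0x02 R1=0xa7 R2=0xe5 R3=0xa5 R4=0xb3 R5=0xb7  N=1 Z=0
after  5: R0=0x02 R1=0xa7 R2=0x1d R3=0xa5 R4=0xb3 R5=0xb7  N=0 Z=0
after  6: R0=0x02 R1=0xa7 R2=0x1f R3=0xa5 R4=0xb3 R5=0xb7  N=0 Z=0
-- IRQ taken; context saved, return-PC = 7 --

FLAGS = (N=0, Z=0)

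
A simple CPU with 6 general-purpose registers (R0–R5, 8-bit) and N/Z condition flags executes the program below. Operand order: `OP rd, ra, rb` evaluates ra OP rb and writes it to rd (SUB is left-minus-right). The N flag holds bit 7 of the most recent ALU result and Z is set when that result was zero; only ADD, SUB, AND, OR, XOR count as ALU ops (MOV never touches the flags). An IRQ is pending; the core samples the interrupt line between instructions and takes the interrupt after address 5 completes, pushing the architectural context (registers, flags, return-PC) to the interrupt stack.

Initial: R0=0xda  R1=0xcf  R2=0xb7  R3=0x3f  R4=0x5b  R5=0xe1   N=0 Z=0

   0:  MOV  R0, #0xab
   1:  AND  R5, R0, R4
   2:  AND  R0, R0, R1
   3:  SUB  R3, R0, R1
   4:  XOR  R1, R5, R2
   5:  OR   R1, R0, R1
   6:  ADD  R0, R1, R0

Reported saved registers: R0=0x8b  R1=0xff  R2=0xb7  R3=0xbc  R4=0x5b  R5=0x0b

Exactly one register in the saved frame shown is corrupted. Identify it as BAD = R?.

BAD = R1

after  0: R0=0xab R1=0xcf R2=0xb7 R3=0x3f R4=0x5b R5=0xe1  N=0 Z=0
after  1: R0=0xab R1=0xcf R2=0xb7 R3=0x3f R4=0x5b R5=0x0b  N=0 Z=0
after  2: R0=0x8b R1=0xcf R2=0xb7 R3=0x3f R4=0x5b R5=0x0b  N=1 Z=0
after  3: R0=0x8b R1=0xcf R2=0xb7 R3=0xbc R4=0x5b R5=0x0b  N=1 Z=0
after  4: R0=0x8b R1=0xbc R2=0xb7 R3=0xbc R4=0x5b R5=0x0b  N=1 Z=0
after  5: R0=0x8b R1=0xbf R2=0xb7 R3=0xbc R4=0x5b R5=0x0b  N=1 Z=0
-- IRQ taken; context saved, return-PC = 6 --
mismatch: R1: reported 0xff vs actual 0xbf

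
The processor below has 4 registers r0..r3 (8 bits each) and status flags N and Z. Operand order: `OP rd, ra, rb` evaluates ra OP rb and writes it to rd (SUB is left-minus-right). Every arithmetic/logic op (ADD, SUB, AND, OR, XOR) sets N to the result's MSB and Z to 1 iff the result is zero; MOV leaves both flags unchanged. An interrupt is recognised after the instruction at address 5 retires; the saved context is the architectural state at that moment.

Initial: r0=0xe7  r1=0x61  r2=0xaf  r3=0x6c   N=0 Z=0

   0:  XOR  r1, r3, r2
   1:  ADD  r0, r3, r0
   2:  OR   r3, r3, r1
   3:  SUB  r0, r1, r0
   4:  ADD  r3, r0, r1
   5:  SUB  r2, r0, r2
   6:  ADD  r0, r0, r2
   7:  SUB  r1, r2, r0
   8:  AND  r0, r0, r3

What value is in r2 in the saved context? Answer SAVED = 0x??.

SAVED = 0xc1

after  0: r0=0xe7 r1=0xc3 r2=0xaf r3=0x6c  N=1 Z=0
after  1: r0=0x53 r1=0xc3 r2=0xaf r3=0x6c  N=0 Z=0
after  2: r0=0x53 r1=0xc3 r2=0xaf r3=0xef  N=1 Z=0
after  3: r0=0x70 r1=0xc3 r2=0xaf r3=0xef  N=0 Z=0
after  4: r0=0x70 r1=0xc3 r2=0xaf r3=0x33  N=0 Z=0
after  5: r0=0x70 r1=0xc3 r2=0xc1 r3=0x33  N=1 Z=0
-- IRQ taken; context saved, return-PC = 6 --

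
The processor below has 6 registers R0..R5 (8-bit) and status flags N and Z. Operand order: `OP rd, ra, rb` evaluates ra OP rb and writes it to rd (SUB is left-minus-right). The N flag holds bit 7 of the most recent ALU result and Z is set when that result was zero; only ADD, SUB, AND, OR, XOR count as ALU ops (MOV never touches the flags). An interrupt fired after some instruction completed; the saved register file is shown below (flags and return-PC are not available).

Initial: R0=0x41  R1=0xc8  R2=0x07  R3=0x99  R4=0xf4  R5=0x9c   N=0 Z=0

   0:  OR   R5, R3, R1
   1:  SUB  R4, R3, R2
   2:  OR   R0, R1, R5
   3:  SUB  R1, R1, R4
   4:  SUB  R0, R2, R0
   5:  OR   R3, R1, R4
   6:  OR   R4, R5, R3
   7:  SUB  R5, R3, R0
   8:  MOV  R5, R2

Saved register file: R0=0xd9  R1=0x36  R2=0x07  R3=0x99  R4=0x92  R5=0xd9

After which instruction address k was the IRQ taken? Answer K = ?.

after  0: R0=0x41 R1=0xc8 R2=0x07 R3=0x99 R4=0xf4 R5=0xd9  N=1 Z=0
after  1: R0=0x41 R1=0xc8 R2=0x07 R3=0x99 R4=0x92 R5=0xd9  N=1 Z=0
after  2: R0=0xd9 R1=0xc8 R2=0x07 R3=0x99 R4=0x92 R5=0xd9  N=1 Z=0
after  3: R0=0xd9 R1=0x36 R2=0x07 R3=0x99 R4=0x92 R5=0xd9  N=0 Z=0
-- IRQ taken; context saved, return-PC = 4 --

K = 3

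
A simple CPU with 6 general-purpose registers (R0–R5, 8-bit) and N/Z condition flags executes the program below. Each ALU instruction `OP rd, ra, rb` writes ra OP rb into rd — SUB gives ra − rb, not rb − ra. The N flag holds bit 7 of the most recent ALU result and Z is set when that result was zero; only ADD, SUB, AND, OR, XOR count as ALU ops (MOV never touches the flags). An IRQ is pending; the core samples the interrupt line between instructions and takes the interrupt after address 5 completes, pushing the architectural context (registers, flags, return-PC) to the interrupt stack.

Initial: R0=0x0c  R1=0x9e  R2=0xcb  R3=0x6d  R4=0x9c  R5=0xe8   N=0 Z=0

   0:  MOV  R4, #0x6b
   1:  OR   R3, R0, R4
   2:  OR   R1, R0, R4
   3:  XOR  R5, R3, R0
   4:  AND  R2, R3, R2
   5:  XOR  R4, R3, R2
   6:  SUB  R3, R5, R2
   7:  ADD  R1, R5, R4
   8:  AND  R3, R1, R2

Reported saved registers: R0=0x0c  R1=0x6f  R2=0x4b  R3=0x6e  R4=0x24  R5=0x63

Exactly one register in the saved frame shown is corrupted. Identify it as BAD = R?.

BAD = R3

after  0: R0=0x0c R1=0x9e R2=0xcb R3=0x6d R4=0x6b R5=0xe8  N=0 Z=0
after  1: R0=0x0c R1=0x9e R2=0xcb R3=0x6f R4=0x6b R5=0xe8  N=0 Z=0
after  2: R0=0x0c R1=0x6f R2=0xcb R3=0x6f R4=0x6b R5=0xe8  N=0 Z=0
after  3: R0=0x0c R1=0x6f R2=0xcb R3=0x6f R4=0x6b R5=0x63  N=0 Z=0
after  4: R0=0x0c R1=0x6f R2=0x4b R3=0x6f R4=0x6b R5=0x63  N=0 Z=0
after  5: R0=0x0c R1=0x6f R2=0x4b R3=0x6f R4=0x24 R5=0x63  N=0 Z=0
-- IRQ taken; context saved, return-PC = 6 --
mismatch: R3: reported 0x6e vs actual 0x6f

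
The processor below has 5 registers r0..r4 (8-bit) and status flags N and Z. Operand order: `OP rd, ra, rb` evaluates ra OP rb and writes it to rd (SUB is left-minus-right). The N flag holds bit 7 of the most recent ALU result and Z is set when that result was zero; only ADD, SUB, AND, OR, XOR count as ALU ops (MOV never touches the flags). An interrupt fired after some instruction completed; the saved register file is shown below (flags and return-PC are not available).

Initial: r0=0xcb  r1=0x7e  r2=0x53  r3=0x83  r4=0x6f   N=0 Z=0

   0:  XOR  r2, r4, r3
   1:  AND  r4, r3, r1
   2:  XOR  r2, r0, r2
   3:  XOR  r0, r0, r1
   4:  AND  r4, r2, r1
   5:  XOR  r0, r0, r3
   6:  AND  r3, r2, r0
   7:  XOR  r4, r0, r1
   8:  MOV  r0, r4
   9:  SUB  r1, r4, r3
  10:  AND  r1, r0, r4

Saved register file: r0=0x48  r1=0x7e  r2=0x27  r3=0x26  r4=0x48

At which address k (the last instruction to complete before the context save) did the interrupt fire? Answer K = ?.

after  0: r0=0xcb r1=0x7e r2=0xec r3=0x83 r4=0x6f  N=1 Z=0
after  1: r0=0xcb r1=0x7e r2=0xec r3=0x83 r4=0x02  N=0 Z=0
after  2: r0=0xcb r1=0x7e r2=0x27 r3=0x83 r4=0x02  N=0 Z=0
after  3: r0=0xb5 r1=0x7e r2=0x27 r3=0x83 r4=0x02  N=1 Z=0
after  4: r0=0xb5 r1=0x7e r2=0x27 r3=0x83 r4=0x26  N=0 Z=0
after  5: r0=0x36 r1=0x7e r2=0x27 r3=0x83 r4=0x26  N=0 Z=0
after  6: r0=0x36 r1=0x7e r2=0x27 r3=0x26 r4=0x26  N=0 Z=0
after  7: r0=0x36 r1=0x7e r2=0x27 r3=0x26 r4=0x48  N=0 Z=0
after  8: r0=0x48 r1=0x7e r2=0x27 r3=0x26 r4=0x48  N=0 Z=0
-- IRQ taken; context saved, return-PC = 9 --

K = 8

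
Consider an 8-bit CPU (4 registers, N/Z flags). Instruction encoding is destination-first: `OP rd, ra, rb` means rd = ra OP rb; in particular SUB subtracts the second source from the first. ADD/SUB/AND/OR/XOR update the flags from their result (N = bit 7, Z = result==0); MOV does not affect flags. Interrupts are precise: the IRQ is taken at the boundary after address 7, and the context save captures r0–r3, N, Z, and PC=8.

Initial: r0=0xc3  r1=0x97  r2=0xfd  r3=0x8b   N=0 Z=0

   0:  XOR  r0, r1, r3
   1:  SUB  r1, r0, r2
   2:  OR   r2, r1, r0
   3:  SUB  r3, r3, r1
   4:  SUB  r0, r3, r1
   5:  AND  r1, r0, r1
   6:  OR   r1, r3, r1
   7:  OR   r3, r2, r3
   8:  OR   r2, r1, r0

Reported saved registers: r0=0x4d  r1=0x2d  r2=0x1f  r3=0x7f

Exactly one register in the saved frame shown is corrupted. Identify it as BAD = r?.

BAD = r1

after  0: r0=0x1c r1=0x97 r2=0xfd r3=0x8b  N=0 Z=0
after  1: r0=0x1c r1=0x1f r2=0xfd r3=0x8b  N=0 Z=0
after  2: r0=0x1c r1=0x1f r2=0x1f r3=0x8b  N=0 Z=0
after  3: r0=0x1c r1=0x1f r2=0x1f r3=0x6c  N=0 Z=0
after  4: r0=0x4d r1=0x1f r2=0x1f r3=0x6c  N=0 Z=0
after  5: r0=0x4d r1=0x0d r2=0x1f r3=0x6c  N=0 Z=0
after  6: r0=0x4d r1=0x6d r2=0x1f r3=0x6c  N=0 Z=0
after  7: r0=0x4d r1=0x6d r2=0x1f r3=0x7f  N=0 Z=0
-- IRQ taken; context saved, return-PC = 8 --
mismatch: r1: reported 0x2d vs actual 0x6d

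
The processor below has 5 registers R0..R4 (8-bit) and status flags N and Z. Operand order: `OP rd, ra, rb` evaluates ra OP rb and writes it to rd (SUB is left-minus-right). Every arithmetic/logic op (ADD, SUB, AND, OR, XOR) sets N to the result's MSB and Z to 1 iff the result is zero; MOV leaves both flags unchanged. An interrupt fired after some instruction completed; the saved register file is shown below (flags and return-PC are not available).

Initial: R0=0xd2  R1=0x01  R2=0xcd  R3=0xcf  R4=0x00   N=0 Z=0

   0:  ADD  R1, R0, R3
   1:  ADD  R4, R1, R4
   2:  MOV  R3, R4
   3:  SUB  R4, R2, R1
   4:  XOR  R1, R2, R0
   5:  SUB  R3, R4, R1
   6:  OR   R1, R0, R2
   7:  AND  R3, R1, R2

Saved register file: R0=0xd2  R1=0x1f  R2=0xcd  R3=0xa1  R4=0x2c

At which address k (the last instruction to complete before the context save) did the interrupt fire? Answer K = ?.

K = 4

after  0: R0=0xd2 R1=0xa1 R2=0xcd R3=0xcf R4=0x00  N=1 Z=0
after  1: R0=0xd2 R1=0xa1 R2=0xcd R3=0xcf R4=0xa1  N=1 Z=0
after  2: R0=0xd2 R1=0xa1 R2=0xcd R3=0xa1 R4=0xa1  N=1 Z=0
after  3: R0=0xd2 R1=0xa1 R2=0xcd R3=0xa1 R4=0x2c  N=0 Z=0
after  4: R0=0xd2 R1=0x1f R2=0xcd R3=0xa1 R4=0x2c  N=0 Z=0
-- IRQ taken; context saved, return-PC = 5 --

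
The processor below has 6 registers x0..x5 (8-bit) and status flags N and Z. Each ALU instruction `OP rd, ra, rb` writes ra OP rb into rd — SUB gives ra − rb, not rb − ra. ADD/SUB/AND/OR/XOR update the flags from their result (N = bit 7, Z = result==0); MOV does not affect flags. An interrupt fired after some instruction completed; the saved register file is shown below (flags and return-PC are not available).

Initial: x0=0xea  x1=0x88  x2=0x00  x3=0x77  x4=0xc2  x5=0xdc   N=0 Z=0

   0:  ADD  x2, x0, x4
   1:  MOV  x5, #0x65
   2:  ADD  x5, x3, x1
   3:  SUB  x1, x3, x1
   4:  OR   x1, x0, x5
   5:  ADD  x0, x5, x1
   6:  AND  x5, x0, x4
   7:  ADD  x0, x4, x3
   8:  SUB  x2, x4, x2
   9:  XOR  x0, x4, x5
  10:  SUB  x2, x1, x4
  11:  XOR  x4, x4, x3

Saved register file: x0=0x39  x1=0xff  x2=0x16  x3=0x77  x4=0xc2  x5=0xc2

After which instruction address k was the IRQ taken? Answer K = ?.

after  0: x0=0xea x1=0x88 x2=0xac x3=0x77 x4=0xc2 x5=0xdc  N=1 Z=0
after  1: x0=0xea x1=0x88 x2=0xac x3=0x77 x4=0xc2 x5=0x65  N=1 Z=0
after  2: x0=0xea x1=0x88 x2=0xac x3=0x77 x4=0xc2 x5=0xff  N=1 Z=0
after  3: x0=0xea x1=0xef x2=0xac x3=0x77 x4=0xc2 x5=0xff  N=1 Z=0
after  4: x0=0xea x1=0xff x2=0xac x3=0x77 x4=0xc2 x5=0xff  N=1 Z=0
after  5: x0=0xfe x1=0xff x2=0xac x3=0x77 x4=0xc2 x5=0xff  N=1 Z=0
after  6: x0=0xfe x1=0xff x2=0xac x3=0x77 x4=0xc2 x5=0xc2  N=1 Z=0
after  7: x0=0x39 x1=0xff x2=0xac x3=0x77 x4=0xc2 x5=0xc2  N=0 Z=0
after  8: x0=0x39 x1=0xff x2=0x16 x3=0x77 x4=0xc2 x5=0xc2  N=0 Z=0
-- IRQ taken; context saved, return-PC = 9 --

K = 8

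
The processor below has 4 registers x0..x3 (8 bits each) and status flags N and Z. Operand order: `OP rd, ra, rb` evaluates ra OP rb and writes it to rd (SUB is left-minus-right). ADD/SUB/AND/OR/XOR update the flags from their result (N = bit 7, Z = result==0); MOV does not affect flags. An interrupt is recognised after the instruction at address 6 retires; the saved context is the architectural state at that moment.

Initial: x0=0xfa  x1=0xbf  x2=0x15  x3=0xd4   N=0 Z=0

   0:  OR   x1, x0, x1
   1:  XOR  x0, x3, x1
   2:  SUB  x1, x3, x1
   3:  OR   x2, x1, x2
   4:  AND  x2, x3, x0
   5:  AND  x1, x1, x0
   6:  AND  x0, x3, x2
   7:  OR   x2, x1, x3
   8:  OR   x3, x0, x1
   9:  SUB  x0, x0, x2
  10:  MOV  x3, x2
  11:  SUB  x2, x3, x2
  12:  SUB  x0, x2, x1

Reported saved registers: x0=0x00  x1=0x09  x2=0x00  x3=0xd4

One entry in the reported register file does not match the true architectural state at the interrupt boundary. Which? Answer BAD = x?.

after  0: x0=0xfa x1=0xff x2=0x15 x3=0xd4  N=1 Z=0
after  1: x0=0x2b x1=0xff x2=0x15 x3=0xd4  N=0 Z=0
after  2: x0=0x2b x1=0xd5 x2=0x15 x3=0xd4  N=1 Z=0
after  3: x0=0x2b x1=0xd5 x2=0xd5 x3=0xd4  N=1 Z=0
after  4: x0=0x2b x1=0xd5 x2=0x00 x3=0xd4  N=0 Z=1
after  5: x0=0x2b x1=0x01 x2=0x00 x3=0xd4  N=0 Z=0
after  6: x0=0x00 x1=0x01 x2=0x00 x3=0xd4  N=0 Z=1
-- IRQ taken; context saved, return-PC = 7 --
mismatch: x1: reported 0x09 vs actual 0x01

BAD = x1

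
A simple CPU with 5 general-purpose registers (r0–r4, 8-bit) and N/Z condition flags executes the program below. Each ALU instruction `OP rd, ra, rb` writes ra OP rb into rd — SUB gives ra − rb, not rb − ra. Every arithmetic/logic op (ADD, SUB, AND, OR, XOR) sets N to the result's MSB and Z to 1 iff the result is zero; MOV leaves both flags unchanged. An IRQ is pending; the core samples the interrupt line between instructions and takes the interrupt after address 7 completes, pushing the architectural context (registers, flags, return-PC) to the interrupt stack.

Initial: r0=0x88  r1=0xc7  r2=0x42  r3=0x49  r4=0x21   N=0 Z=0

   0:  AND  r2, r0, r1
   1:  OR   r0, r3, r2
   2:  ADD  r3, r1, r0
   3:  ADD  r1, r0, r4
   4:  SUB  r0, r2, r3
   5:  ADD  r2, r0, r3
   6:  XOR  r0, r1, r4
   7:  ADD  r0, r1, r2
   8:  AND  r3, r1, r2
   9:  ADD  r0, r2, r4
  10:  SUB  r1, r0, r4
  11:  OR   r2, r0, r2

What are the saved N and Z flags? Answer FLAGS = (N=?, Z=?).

after  0: r0=0x88 r1=0xc7 r2=0x80 r3=0x49 r4=0x21  N=1 Z=0
after  1: r0=0xc9 r1=0xc7 r2=0x80 r3=0x49 r4=0x21  N=1 Z=0
after  2: r0=0xc9 r1=0xc7 r2=0x80 r3=0x90 r4=0x21  N=1 Z=0
after  3: r0=0xc9 r1=0xea r2=0x80 r3=0x90 r4=0x21  N=1 Z=0
after  4: r0=0xf0 r1=0xea r2=0x80 r3=0x90 r4=0x21  N=1 Z=0
after  5: r0=0xf0 r1=0xea r2=0x80 r3=0x90 r4=0x21  N=1 Z=0
after  6: r0=0xcb r1=0xea r2=0x80 r3=0x90 r4=0x21  N=1 Z=0
after  7: r0=0x6a r1=0xea r2=0x80 r3=0x90 r4=0x21  N=0 Z=0
-- IRQ taken; context saved, return-PC = 8 --

FLAGS = (N=0, Z=0)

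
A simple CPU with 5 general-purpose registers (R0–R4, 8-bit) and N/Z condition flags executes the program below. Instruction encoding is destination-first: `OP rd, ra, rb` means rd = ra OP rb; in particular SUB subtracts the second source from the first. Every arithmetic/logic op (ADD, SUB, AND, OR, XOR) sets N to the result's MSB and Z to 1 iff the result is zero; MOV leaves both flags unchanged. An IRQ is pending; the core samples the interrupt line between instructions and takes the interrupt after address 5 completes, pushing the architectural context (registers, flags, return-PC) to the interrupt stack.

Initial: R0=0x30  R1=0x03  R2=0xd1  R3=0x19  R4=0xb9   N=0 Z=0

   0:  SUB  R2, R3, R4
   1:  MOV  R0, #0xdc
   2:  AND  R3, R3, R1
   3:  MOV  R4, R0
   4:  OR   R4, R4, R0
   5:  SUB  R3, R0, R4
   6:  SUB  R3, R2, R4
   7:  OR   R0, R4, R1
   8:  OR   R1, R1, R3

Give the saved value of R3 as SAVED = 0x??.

SAVED = 0x00

after  0: R0=0x30 R1=0x03 R2=0x60 R3=0x19 R4=0xb9  N=0 Z=0
after  1: R0=0xdc R1=0x03 R2=0x60 R3=0x19 R4=0xb9  N=0 Z=0
after  2: R0=0xdc R1=0x03 R2=0x60 R3=0x01 R4=0xb9  N=0 Z=0
after  3: R0=0xdc R1=0x03 R2=0x60 R3=0x01 R4=0xdc  N=0 Z=0
after  4: R0=0xdc R1=0x03 R2=0x60 R3=0x01 R4=0xdc  N=1 Z=0
after  5: R0=0xdc R1=0x03 R2=0x60 R3=0x00 R4=0xdc  N=0 Z=1
-- IRQ taken; context saved, return-PC = 6 --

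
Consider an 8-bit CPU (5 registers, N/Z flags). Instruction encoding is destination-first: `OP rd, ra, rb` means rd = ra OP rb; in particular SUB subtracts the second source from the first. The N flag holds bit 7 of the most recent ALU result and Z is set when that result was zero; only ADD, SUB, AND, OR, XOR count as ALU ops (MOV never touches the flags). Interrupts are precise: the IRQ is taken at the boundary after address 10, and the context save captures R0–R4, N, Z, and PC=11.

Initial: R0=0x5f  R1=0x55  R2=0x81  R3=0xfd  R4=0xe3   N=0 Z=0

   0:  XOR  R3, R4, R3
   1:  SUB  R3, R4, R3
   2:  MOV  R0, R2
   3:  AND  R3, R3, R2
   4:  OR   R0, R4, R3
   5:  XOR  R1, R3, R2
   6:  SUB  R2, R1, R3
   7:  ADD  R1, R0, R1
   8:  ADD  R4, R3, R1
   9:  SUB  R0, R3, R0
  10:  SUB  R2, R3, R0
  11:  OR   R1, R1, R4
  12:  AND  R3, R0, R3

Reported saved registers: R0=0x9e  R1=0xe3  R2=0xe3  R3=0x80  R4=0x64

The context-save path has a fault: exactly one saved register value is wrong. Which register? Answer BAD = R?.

after  0: R0=0x5f R1=0x55 R2=0x81 R3=0x1e R4=0xe3  N=0 Z=0
after  1: R0=0x5f R1=0x55 R2=0x81 R3=0xc5 R4=0xe3  N=1 Z=0
after  2: R0=0x81 R1=0x55 R2=0x81 R3=0xc5 R4=0xe3  N=1 Z=0
after  3: R0=0x81 R1=0x55 R2=0x81 R3=0x81 R4=0xe3  N=1 Z=0
after  4: R0=0xe3 R1=0x55 R2=0x81 R3=0x81 R4=0xe3  N=1 Z=0
after  5: R0=0xe3 R1=0x00 R2=0x81 R3=0x81 R4=0xe3  N=0 Z=1
after  6: R0=0xe3 R1=0x00 R2=0x7f R3=0x81 R4=0xe3  N=0 Z=0
after  7: R0=0xe3 R1=0xe3 R2=0x7f R3=0x81 R4=0xe3  N=1 Z=0
after  8: R0=0xe3 R1=0xe3 R2=0x7f R3=0x81 R4=0x64  N=0 Z=0
after  9: R0=0x9e R1=0xe3 R2=0x7f R3=0x81 R4=0x64  N=1 Z=0
after 10: R0=0x9e R1=0xe3 R2=0xe3 R3=0x81 R4=0x64  N=1 Z=0
-- IRQ taken; context saved, return-PC = 11 --
mismatch: R3: reported 0x80 vs actual 0x81

BAD = R3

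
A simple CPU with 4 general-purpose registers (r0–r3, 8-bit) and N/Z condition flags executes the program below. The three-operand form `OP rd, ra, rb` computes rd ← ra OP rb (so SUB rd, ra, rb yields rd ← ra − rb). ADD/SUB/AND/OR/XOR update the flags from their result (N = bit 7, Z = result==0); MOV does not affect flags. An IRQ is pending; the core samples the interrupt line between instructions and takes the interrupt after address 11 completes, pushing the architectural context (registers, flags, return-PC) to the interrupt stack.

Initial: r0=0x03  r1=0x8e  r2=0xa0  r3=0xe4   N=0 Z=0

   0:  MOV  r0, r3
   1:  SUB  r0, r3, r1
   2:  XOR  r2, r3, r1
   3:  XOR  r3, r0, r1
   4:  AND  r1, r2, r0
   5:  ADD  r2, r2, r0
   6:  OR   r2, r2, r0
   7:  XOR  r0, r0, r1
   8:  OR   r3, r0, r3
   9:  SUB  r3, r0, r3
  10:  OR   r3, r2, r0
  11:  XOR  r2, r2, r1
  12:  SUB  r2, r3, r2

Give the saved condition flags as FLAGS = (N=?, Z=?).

after  0: r0=0xe4 r1=0x8e r2=0xa0 r3=0xe4  N=0 Z=0
after  1: r0=0x56 r1=0x8e r2=0xa0 r3=0xe4  N=0 Z=0
after  2: r0=0x56 r1=0x8e r2=0x6a r3=0xe4  N=0 Z=0
after  3: r0=0x56 r1=0x8e r2=0x6a r3=0xd8  N=1 Z=0
after  4: r0=0x56 r1=0x42 r2=0x6a r3=0xd8  N=0 Z=0
after  5: r0=0x56 r1=0x42 r2=0xc0 r3=0xd8  N=1 Z=0
after  6: r0=0x56 r1=0x42 r2=0xd6 r3=0xd8  N=1 Z=0
after  7: r0=0x14 r1=0x42 r2=0xd6 r3=0xd8  N=0 Z=0
after  8: r0=0x14 r1=0x42 r2=0xd6 r3=0xdc  N=1 Z=0
after  9: r0=0x14 r1=0x42 r2=0xd6 r3=0x38  N=0 Z=0
after 10: r0=0x14 r1=0x42 r2=0xd6 r3=0xd6  N=1 Z=0
after 11: r0=0x14 r1=0x42 r2=0x94 r3=0xd6  N=1 Z=0
-- IRQ taken; context saved, return-PC = 12 --

FLAGS = (N=1, Z=0)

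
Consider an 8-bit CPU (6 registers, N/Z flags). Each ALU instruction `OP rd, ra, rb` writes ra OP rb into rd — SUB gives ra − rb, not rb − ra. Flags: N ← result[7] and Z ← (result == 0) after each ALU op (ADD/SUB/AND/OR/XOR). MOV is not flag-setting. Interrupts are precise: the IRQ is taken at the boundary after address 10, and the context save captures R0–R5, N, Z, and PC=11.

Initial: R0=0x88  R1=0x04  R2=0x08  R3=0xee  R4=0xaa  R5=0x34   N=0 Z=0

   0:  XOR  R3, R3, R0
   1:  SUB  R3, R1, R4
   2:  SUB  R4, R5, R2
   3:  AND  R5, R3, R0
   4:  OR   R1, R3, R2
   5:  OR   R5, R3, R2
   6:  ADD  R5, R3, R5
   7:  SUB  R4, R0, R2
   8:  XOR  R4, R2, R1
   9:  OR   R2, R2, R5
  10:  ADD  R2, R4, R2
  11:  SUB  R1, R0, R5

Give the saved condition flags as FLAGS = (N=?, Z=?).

FLAGS = (N=0, Z=0)

after  0: R0=0x88 R1=0x04 R2=0x08 R3=0x66 R4=0xaa R5=0x34  N=0 Z=0
after  1: R0=0x88 R1=0x04 R2=0x08 R3=0x5a R4=0xaa R5=0x34  N=0 Z=0
after  2: R0=0x88 R1=0x04 R2=0x08 R3=0x5a R4=0x2c R5=0x34  N=0 Z=0
after  3: R0=0x88 R1=0x04 R2=0x08 R3=0x5a R4=0x2c R5=0x08  N=0 Z=0
after  4: R0=0x88 R1=0x5a R2=0x08 R3=0x5a R4=0x2c R5=0x08  N=0 Z=0
after  5: R0=0x88 R1=0x5a R2=0x08 R3=0x5a R4=0x2c R5=0x5a  N=0 Z=0
after  6: R0=0x88 R1=0x5a R2=0x08 R3=0x5a R4=0x2c R5=0xb4  N=1 Z=0
after  7: R0=0x88 R1=0x5a R2=0x08 R3=0x5a R4=0x80 R5=0xb4  N=1 Z=0
after  8: R0=0x88 R1=0x5a R2=0x08 R3=0x5a R4=0x52 R5=0xb4  N=0 Z=0
after  9: R0=0x88 R1=0x5a R2=0xbc R3=0x5a R4=0x52 R5=0xb4  N=1 Z=0
after 10: R0=0x88 R1=0x5a R2=0x0e R3=0x5a R4=0x52 R5=0xb4  N=0 Z=0
-- IRQ taken; context saved, return-PC = 11 --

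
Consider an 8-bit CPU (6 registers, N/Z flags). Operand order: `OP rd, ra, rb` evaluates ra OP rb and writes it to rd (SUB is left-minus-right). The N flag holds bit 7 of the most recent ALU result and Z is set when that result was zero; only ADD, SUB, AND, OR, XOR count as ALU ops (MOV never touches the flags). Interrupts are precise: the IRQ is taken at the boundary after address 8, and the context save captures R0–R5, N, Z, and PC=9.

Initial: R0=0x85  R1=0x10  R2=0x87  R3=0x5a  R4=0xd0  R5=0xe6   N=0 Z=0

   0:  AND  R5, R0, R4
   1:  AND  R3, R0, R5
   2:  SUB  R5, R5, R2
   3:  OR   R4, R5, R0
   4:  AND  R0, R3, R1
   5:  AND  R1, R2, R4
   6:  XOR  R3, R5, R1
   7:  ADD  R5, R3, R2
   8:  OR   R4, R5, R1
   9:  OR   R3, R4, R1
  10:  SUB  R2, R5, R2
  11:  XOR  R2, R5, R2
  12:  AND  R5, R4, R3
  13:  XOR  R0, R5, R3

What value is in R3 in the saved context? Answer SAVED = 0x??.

SAVED = 0x7c

after  0: R0=0x85 R1=0x10 R2=0x87 R3=0x5a R4=0xd0 R5=0x80  N=1 Z=0
after  1: R0=0x85 R1=0x10 R2=0x87 R3=0x80 R4=0xd0 R5=0x80  N=1 Z=0
after  2: R0=0x85 R1=0x10 R2=0x87 R3=0x80 R4=0xd0 R5=0xf9  N=1 Z=0
after  3: R0=0x85 R1=0x10 R2=0x87 R3=0x80 R4=0xfd R5=0xf9  N=1 Z=0
after  4: R0=0x00 R1=0x10 R2=0x87 R3=0x80 R4=0xfd R5=0xf9  N=0 Z=1
after  5: R0=0x00 R1=0x85 R2=0x87 R3=0x80 R4=0xfd R5=0xf9  N=1 Z=0
after  6: R0=0x00 R1=0x85 R2=0x87 R3=0x7c R4=0xfd R5=0xf9  N=0 Z=0
after  7: R0=0x00 R1=0x85 R2=0x87 R3=0x7c R4=0xfd R5=0x03  N=0 Z=0
after  8: R0=0x00 R1=0x85 R2=0x87 R3=0x7c R4=0x87 R5=0x03  N=1 Z=0
-- IRQ taken; context saved, return-PC = 9 --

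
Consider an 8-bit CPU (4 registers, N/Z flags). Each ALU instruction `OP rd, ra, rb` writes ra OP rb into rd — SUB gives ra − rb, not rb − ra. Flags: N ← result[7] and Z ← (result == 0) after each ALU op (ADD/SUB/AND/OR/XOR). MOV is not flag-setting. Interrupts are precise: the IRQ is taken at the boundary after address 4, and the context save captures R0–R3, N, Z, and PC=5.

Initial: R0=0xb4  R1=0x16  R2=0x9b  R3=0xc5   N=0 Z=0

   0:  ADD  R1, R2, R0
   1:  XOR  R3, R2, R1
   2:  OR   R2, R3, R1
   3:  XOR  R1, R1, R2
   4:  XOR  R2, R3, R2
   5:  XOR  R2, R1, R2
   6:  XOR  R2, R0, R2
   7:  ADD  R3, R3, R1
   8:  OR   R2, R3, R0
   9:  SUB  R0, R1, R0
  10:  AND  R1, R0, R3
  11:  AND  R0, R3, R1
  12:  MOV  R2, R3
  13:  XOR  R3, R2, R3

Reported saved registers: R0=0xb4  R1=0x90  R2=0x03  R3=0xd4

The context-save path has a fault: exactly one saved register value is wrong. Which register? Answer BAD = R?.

BAD = R2

after  0: R0=0xb4 R1=0x4f R2=0x9b R3=0xc5  N=0 Z=0
after  1: R0=0xb4 R1=0x4f R2=0x9b R3=0xd4  N=1 Z=0
after  2: R0=0xb4 R1=0x4f R2=0xdf R3=0xd4  N=1 Z=0
after  3: R0=0xb4 R1=0x90 R2=0xdf R3=0xd4  N=1 Z=0
after  4: R0=0xb4 R1=0x90 R2=0x0b R3=0xd4  N=0 Z=0
-- IRQ taken; context saved, return-PC = 5 --
mismatch: R2: reported 0x03 vs actual 0x0b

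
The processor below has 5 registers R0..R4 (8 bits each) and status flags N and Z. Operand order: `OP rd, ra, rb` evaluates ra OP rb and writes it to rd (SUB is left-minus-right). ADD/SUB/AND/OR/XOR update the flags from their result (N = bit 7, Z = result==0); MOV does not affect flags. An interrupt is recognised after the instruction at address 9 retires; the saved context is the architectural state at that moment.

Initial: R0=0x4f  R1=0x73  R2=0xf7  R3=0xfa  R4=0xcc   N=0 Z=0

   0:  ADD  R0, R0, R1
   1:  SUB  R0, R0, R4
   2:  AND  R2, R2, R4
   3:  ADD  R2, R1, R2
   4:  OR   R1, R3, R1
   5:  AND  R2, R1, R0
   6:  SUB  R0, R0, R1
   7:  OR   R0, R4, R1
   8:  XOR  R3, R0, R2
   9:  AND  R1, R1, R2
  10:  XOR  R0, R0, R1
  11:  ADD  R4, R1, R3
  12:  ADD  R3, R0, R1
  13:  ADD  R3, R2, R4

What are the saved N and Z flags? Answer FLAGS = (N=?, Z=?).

after  0: R0=0xc2 R1=0x73 R2=0xf7 R3=0xfa R4=0xcc  N=1 Z=0
after  1: R0=0xf6 R1=0x73 R2=0xf7 R3=0xfa R4=0xcc  N=1 Z=0
after  2: R0=0xf6 R1=0x73 R2=0xc4 R3=0xfa R4=0xcc  N=1 Z=0
after  3: R0=0xf6 R1=0x73 R2=0x37 R3=0xfa R4=0xcc  N=0 Z=0
after  4: R0=0xf6 R1=0xfb R2=0x37 R3=0xfa R4=0xcc  N=1 Z=0
after  5: R0=0xf6 R1=0xfb R2=0xf2 R3=0xfa R4=0xcc  N=1 Z=0
after  6: R0=0xfb R1=0xfb R2=0xf2 R3=0xfa R4=0xcc  N=1 Z=0
after  7: R0=0xff R1=0xfb R2=0xf2 R3=0xfa R4=0xcc  N=1 Z=0
after  8: R0=0xff R1=0xfb R2=0xf2 R3=0x0d R4=0xcc  N=0 Z=0
after  9: R0=0xff R1=0xf2 R2=0xf2 R3=0x0d R4=0xcc  N=1 Z=0
-- IRQ taken; context saved, return-PC = 10 --

FLAGS = (N=1, Z=0)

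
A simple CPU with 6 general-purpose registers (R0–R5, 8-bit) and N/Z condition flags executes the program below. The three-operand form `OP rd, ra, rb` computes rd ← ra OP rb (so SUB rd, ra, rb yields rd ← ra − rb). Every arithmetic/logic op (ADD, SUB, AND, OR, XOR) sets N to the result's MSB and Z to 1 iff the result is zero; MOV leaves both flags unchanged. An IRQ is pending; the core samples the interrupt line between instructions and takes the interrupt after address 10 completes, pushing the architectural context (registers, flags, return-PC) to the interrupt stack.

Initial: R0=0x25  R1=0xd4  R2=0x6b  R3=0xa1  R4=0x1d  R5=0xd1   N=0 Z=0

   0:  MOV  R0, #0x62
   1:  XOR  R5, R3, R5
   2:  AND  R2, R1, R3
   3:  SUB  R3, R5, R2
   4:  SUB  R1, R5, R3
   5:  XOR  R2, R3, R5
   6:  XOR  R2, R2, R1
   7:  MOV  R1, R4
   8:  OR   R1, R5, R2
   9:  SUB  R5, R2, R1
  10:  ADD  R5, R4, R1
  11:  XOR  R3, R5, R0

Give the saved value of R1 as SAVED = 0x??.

SAVED = 0x70

after  0: R0=0x62 R1=0xd4 R2=0x6b R3=0xa1 R4=0x1d R5=0xd1  N=0 Z=0
after  1: R0=0x62 R1=0xd4 R2=0x6b R3=0xa1 R4=0x1d R5=0x70  N=0 Z=0
after  2: R0=0x62 R1=0xd4 R2=0x80 R3=0xa1 R4=0x1d R5=0x70  N=1 Z=0
after  3: R0=0x62 R1=0xd4 R2=0x80 R3=0xf0 R4=0x1d R5=0x70  N=1 Z=0
after  4: R0=0x62 R1=0x80 R2=0x80 R3=0xf0 R4=0x1d R5=0x70  N=1 Z=0
after  5: R0=0x62 R1=0x80 R2=0x80 R3=0xf0 R4=0x1d R5=0x70  N=1 Z=0
after  6: R0=0x62 R1=0x80 R2=0x00 R3=0xf0 R4=0x1d R5=0x70  N=0 Z=1
after  7: R0=0x62 R1=0x1d R2=0x00 R3=0xf0 R4=0x1d R5=0x70  N=0 Z=1
after  8: R0=0x62 R1=0x70 R2=0x00 R3=0xf0 R4=0x1d R5=0x70  N=0 Z=0
after  9: R0=0x62 R1=0x70 R2=0x00 R3=0xf0 R4=0x1d R5=0x90  N=1 Z=0
after 10: R0=0x62 R1=0x70 R2=0x00 R3=0xf0 R4=0x1d R5=0x8d  N=1 Z=0
-- IRQ taken; context saved, return-PC = 11 --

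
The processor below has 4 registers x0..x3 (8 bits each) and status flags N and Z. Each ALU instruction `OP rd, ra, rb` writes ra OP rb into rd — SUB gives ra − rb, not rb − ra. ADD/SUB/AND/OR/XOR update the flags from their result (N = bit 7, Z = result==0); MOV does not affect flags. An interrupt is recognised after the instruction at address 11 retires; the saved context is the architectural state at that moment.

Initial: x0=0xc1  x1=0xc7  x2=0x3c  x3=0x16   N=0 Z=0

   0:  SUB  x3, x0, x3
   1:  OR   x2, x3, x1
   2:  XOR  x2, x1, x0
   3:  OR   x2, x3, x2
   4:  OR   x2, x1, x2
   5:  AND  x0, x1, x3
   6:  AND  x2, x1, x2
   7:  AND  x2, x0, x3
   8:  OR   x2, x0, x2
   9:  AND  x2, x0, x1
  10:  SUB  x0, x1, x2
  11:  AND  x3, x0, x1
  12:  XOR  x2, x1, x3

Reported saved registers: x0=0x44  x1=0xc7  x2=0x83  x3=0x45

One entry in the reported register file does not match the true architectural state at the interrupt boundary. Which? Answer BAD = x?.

after  0: x0=0xc1 x1=0xc7 x2=0x3c x3=0xab  N=1 Z=0
after  1: x0=0xc1 x1=0xc7 x2=0xef x3=0xab  N=1 Z=0
after  2: x0=0xc1 x1=0xc7 x2=0x06 x3=0xab  N=0 Z=0
after  3: x0=0xc1 x1=0xc7 x2=0xaf x3=0xab  N=1 Z=0
after  4: x0=0xc1 x1=0xc7 x2=0xef x3=0xab  N=1 Z=0
after  5: x0=0x83 x1=0xc7 x2=0xef x3=0xab  N=1 Z=0
after  6: x0=0x83 x1=0xc7 x2=0xc7 x3=0xab  N=1 Z=0
after  7: x0=0x83 x1=0xc7 x2=0x83 x3=0xab  N=1 Z=0
after  8: x0=0x83 x1=0xc7 x2=0x83 x3=0xab  N=1 Z=0
after  9: x0=0x83 x1=0xc7 x2=0x83 x3=0xab  N=1 Z=0
after 10: x0=0x44 x1=0xc7 x2=0x83 x3=0xab  N=0 Z=0
after 11: x0=0x44 x1=0xc7 x2=0x83 x3=0x44  N=0 Z=0
-- IRQ taken; context saved, return-PC = 12 --
mismatch: x3: reported 0x45 vs actual 0x44

BAD = x3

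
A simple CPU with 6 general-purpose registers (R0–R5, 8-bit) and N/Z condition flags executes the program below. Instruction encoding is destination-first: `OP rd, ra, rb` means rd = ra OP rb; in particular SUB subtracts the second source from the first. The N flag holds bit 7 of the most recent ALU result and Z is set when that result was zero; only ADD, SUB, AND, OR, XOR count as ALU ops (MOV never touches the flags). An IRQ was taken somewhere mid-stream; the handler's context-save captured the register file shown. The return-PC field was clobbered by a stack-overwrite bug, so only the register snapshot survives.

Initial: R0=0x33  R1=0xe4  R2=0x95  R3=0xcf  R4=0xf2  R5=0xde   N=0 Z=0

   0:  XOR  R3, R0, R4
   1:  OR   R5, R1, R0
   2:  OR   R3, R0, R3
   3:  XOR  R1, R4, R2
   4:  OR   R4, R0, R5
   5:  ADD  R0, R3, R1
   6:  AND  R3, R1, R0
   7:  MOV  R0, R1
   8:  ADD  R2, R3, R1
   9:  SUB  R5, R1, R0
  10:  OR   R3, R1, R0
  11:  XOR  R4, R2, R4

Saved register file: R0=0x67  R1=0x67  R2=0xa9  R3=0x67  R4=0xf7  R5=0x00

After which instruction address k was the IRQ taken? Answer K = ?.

after  0: R0=0x33 R1=0xe4 R2=0x95 R3=0xc1 R4=0xf2 R5=0xde  N=1 Z=0
after  1: R0=0x33 R1=0xe4 R2=0x95 R3=0xc1 R4=0xf2 R5=0xf7  N=1 Z=0
after  2: R0=0x33 R1=0xe4 R2=0x95 R3=0xf3 R4=0xf2 R5=0xf7  N=1 Z=0
after  3: R0=0x33 R1=0x67 R2=0x95 R3=0xf3 R4=0xf2 R5=0xf7  N=0 Z=0
after  4: R0=0x33 R1=0x67 R2=0x95 R3=0xf3 R4=0xf7 R5=0xf7  N=1 Z=0
after  5: R0=0x5a R1=0x67 R2=0x95 R3=0xf3 R4=0xf7 R5=0xf7  N=0 Z=0
after  6: R0=0x5a R1=0x67 R2=0x95 R3=0x42 R4=0xf7 R5=0xf7  N=0 Z=0
after  7: R0=0x67 R1=0x67 R2=0x95 R3=0x42 R4=0xf7 R5=0xf7  N=0 Z=0
after  8: R0=0x67 R1=0x67 R2=0xa9 R3=0x42 R4=0xf7 R5=0xf7  N=1 Z=0
after  9: R0=0x67 R1=0x67 R2=0xa9 R3=0x42 R4=0xf7 R5=0x00  N=0 Z=1
after 10: R0=0x67 R1=0x67 R2=0xa9 R3=0x67 R4=0xf7 R5=0x00  N=0 Z=0
-- IRQ taken; context saved, return-PC = 11 --

K = 10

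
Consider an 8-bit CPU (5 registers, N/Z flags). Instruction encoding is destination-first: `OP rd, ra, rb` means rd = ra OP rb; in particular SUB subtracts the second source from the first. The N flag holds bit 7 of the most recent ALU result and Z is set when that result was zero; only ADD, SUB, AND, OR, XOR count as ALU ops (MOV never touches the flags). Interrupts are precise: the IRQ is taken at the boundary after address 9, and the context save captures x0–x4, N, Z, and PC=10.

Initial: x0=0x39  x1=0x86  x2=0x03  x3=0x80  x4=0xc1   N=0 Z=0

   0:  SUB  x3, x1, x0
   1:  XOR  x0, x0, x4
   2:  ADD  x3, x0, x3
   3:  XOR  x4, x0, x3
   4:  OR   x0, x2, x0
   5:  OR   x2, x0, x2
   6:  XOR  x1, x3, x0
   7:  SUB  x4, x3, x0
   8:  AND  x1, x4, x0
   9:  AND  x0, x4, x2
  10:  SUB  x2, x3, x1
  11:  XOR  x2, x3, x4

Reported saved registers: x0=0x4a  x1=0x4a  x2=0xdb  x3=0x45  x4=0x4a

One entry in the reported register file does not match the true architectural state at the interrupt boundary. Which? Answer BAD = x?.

after  0: x0=0x39 x1=0x86 x2=0x03 x3=0x4d x4=0xc1  N=0 Z=0
after  1: x0=0xf8 x1=0x86 x2=0x03 x3=0x4d x4=0xc1  N=1 Z=0
after  2: x0=0xf8 x1=0x86 x2=0x03 x3=0x45 x4=0xc1  N=0 Z=0
after  3: x0=0xf8 x1=0x86 x2=0x03 x3=0x45 x4=0xbd  N=1 Z=0
after  4: x0=0xfb x1=0x86 x2=0x03 x3=0x45 x4=0xbd  N=1 Z=0
after  5: x0=0xfb x1=0x86 x2=0xfb x3=0x45 x4=0xbd  N=1 Z=0
after  6: x0=0xfb x1=0xbe x2=0xfb x3=0x45 x4=0xbd  N=1 Z=0
after  7: x0=0xfb x1=0xbe x2=0xfb x3=0x45 x4=0x4a  N=0 Z=0
after  8: x0=0xfb x1=0x4a x2=0xfb x3=0x45 x4=0x4a  N=0 Z=0
after  9: x0=0x4a x1=0x4a x2=0xfb x3=0x45 x4=0x4a  N=0 Z=0
-- IRQ taken; context saved, return-PC = 10 --
mismatch: x2: reported 0xdb vs actual 0xfb

BAD = x2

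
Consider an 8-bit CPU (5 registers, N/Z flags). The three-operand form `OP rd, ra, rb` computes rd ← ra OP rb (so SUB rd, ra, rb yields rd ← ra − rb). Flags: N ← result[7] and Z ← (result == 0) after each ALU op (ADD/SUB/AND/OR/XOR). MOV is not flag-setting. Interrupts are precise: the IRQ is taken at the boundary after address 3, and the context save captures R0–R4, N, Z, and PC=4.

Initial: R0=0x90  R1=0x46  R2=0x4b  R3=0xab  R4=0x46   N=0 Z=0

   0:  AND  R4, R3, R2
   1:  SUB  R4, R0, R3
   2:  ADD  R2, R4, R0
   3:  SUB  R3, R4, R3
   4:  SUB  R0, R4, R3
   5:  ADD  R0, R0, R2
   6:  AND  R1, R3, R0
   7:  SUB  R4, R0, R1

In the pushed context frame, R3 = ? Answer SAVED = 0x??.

after  0: R0=0x90 R1=0x46 R2=0x4b R3=0xab R4=0x0b  N=0 Z=0
after  1: R0=0x90 R1=0x46 R2=0x4b R3=0xab R4=0xe5  N=1 Z=0
after  2: R0=0x90 R1=0x46 R2=0x75 R3=0xab R4=0xe5  N=0 Z=0
after  3: R0=0x90 R1=0x46 R2=0x75 R3=0x3a R4=0xe5  N=0 Z=0
-- IRQ taken; context saved, return-PC = 4 --

SAVED = 0x3a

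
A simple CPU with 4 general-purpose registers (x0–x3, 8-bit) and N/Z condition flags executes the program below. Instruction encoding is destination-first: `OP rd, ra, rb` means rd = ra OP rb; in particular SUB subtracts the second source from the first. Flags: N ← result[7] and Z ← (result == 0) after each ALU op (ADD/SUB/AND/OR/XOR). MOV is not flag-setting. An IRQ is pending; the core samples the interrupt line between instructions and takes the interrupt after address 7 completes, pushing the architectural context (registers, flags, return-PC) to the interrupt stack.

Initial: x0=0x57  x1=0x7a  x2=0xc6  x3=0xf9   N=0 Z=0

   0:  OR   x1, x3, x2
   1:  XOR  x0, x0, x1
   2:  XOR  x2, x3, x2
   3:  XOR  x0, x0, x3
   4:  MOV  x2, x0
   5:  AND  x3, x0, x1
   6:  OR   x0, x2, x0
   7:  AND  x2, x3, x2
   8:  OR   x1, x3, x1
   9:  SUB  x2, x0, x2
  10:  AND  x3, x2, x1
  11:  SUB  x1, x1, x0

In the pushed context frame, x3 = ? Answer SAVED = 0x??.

SAVED = 0x51

after  0: x0=0x57 x1=0xff x2=0xc6 x3=0xf9  N=1 Z=0
after  1: x0=0xa8 x1=0xff x2=0xc6 x3=0xf9  N=1 Z=0
after  2: x0=0xa8 x1=0xff x2=0x3f x3=0xf9  N=0 Z=0
after  3: x0=0x51 x1=0xff x2=0x3f x3=0xf9  N=0 Z=0
after  4: x0=0x51 x1=0xff x2=0x51 x3=0xf9  N=0 Z=0
after  5: x0=0x51 x1=0xff x2=0x51 x3=0x51  N=0 Z=0
after  6: x0=0x51 x1=0xff x2=0x51 x3=0x51  N=0 Z=0
after  7: x0=0x51 x1=0xff x2=0x51 x3=0x51  N=0 Z=0
-- IRQ taken; context saved, return-PC = 8 --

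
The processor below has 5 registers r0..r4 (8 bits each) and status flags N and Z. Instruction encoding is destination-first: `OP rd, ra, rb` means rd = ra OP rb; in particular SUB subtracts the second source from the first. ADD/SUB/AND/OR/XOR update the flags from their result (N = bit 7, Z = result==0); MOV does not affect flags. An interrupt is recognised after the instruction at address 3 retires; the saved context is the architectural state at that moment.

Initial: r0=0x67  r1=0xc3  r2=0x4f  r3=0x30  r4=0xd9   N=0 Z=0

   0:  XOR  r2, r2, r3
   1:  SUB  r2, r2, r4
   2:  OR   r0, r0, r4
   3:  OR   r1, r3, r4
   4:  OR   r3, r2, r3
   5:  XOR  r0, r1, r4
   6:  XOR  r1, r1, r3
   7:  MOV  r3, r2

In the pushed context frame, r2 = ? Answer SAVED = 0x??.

SAVED = 0xa6

after  0: r0=0x67 r1=0xc3 r2=0x7f r3=0x30 r4=0xd9  N=0 Z=0
after  1: r0=0x67 r1=0xc3 r2=0xa6 r3=0x30 r4=0xd9  N=1 Z=0
after  2: r0=0xff r1=0xc3 r2=0xa6 r3=0x30 r4=0xd9  N=1 Z=0
after  3: r0=0xff r1=0xf9 r2=0xa6 r3=0x30 r4=0xd9  N=1 Z=0
-- IRQ taken; context saved, return-PC = 4 --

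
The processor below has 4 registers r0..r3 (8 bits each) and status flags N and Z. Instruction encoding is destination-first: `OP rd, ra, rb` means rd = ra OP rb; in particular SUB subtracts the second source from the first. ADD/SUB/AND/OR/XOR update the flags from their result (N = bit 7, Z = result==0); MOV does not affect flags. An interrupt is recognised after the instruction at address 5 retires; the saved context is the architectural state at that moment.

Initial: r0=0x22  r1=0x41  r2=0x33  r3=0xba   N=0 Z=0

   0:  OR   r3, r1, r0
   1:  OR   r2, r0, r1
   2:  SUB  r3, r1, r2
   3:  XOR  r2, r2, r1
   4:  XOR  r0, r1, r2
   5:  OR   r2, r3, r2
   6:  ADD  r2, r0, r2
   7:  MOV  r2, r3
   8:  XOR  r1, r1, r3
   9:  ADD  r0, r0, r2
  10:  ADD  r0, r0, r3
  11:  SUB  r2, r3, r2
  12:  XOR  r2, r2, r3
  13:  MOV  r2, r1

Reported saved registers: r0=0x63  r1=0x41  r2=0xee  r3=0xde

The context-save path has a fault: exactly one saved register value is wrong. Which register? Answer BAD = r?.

after  0: r0=0x22 r1=0x41 r2=0x33 r3=0x63  N=0 Z=0
after  1: r0=0x22 r1=0x41 r2=0x63 r3=0x63  N=0 Z=0
after  2: r0=0x22 r1=0x41 r2=0x63 r3=0xde  N=1 Z=0
after  3: r0=0x22 r1=0x41 r2=0x22 r3=0xde  N=0 Z=0
after  4: r0=0x63 r1=0x41 r2=0x22 r3=0xde  N=0 Z=0
after  5: r0=0x63 r1=0x41 r2=0xfe r3=0xde  N=1 Z=0
-- IRQ taken; context saved, return-PC = 6 --
mismatch: r2: reported 0xee vs actual 0xfe

BAD = r2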